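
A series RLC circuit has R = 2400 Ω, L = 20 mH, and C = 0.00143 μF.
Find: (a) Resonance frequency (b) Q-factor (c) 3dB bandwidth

Step 1 — Resonance: ω₀ = 1/√(LC) = 1/√(0.02·1.43e-09) = 1.87e+05 rad/s.
Step 2 — f₀ = ω₀/(2π) = 2.976e+04 Hz.
Step 3 — Series Q: Q = ω₀L/R = 1.87e+05·0.02/2400 = 1.558.
Step 4 — Bandwidth: Δω = ω₀/Q = 1.2e+05 rad/s; BW = Δω/(2π) = 1.91e+04 Hz.

(a) f₀ = 2.976e+04 Hz  (b) Q = 1.558  (c) BW = 1.91e+04 Hz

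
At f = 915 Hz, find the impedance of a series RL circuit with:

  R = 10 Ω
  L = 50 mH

Step 1 — Angular frequency: ω = 2π·f = 2π·915 = 5749 rad/s.
Step 2 — Component impedances:
  R: Z = R = 10 Ω
  L: Z = jωL = j·5749·0.05 = 0 + j287.5 Ω
Step 3 — Series combination: Z_total = R + L = 10 + j287.5 Ω = 287.6∠88.0° Ω.

Z = 10 + j287.5 Ω = 287.6∠88.0° Ω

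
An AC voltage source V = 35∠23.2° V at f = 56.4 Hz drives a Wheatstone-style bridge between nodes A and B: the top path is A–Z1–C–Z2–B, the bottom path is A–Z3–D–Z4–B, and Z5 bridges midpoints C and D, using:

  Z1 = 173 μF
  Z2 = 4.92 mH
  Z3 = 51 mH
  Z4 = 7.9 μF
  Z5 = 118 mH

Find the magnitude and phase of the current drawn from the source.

Step 1 — Angular frequency: ω = 2π·f = 2π·56.4 = 354.4 rad/s.
Step 2 — Component impedances:
  Z1: Z = 1/(jωC) = -j/(ω·C) = 0 - j16.31 Ω
  Z2: Z = jωL = j·354.4·0.00492 = 0 + j1.744 Ω
  Z3: Z = jωL = j·354.4·0.051 = 0 + j18.07 Ω
  Z4: Z = 1/(jωC) = -j/(ω·C) = 0 - j357.2 Ω
  Z5: Z = jωL = j·354.4·0.118 = 0 + j41.82 Ω
Step 3 — Bridge requires nodal analysis (the Z5 bridge couples midpoints C and D, so the two paths cannot be reduced to a simple series/parallel combination). Setting node B to ground and injecting 1 A at node A, the 3-node admittance system at A, C, D solves to V_A = Z_AB = 0 - j20.13 Ω = 20.13∠-90.0° Ω.
Step 4 — Source phasor: V = 35∠23.2° V = 32.17 + j13.79 V.
Step 5 — Ohm's law: I = V / Z_total = (32.17 + j13.79) / (0 - j20.13) = -0.6851 + j1.598 A.
Step 6 — Convert to polar: |I| = 1.739 A, ∠I = 113.2°.

I = 1.739∠113.2° A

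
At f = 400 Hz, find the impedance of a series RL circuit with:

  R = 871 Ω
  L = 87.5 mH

Step 1 — Angular frequency: ω = 2π·f = 2π·400 = 2513 rad/s.
Step 2 — Component impedances:
  R: Z = R = 871 Ω
  L: Z = jωL = j·2513·0.0875 = 0 + j219.9 Ω
Step 3 — Series combination: Z_total = R + L = 871 + j219.9 Ω = 898.3∠14.2° Ω.

Z = 871 + j219.9 Ω = 898.3∠14.2° Ω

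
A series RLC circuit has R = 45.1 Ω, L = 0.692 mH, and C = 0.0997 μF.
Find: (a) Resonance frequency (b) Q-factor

Step 1 — Resonance condition Im(Z)=0 gives ω₀ = 1/√(LC).
Step 2 — ω₀ = 1/√(0.000692·9.97e-08) = 1.204e+05 rad/s.
Step 3 — f₀ = ω₀/(2π) = 1.916e+04 Hz.
Step 4 — Series Q: Q = ω₀L/R = 1.204e+05·0.000692/45.1 = 1.847.

(a) f₀ = 1.916e+04 Hz  (b) Q = 1.847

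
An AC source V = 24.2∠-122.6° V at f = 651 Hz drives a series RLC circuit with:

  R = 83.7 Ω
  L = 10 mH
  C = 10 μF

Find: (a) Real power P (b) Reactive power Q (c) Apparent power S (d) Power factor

Step 1 — Angular frequency: ω = 2π·f = 2π·651 = 4090 rad/s.
Step 2 — Component impedances:
  R: Z = R = 83.7 Ω
  L: Z = jωL = j·4090·0.01 = 0 + j40.9 Ω
  C: Z = 1/(jωC) = -j/(ω·C) = 0 - j24.45 Ω
Step 3 — Series combination: Z_total = R + L + C = 83.7 + j16.46 Ω = 85.3∠11.1° Ω.
Step 4 — Source phasor: V = 24.2∠-122.6° V = -13.04 - j20.39 V.
Step 5 — Current: I = V / Z = -0.1961 - j0.205 A = 0.2837∠-133.7° A.
Step 6 — Complex power: S = V·I* = 6.737 + j1.324 VA.
Step 7 — Real power: P = Re(S) = 6.737 W.
Step 8 — Reactive power: Q = Im(S) = 1.324 VAR.
Step 9 — Apparent power: |S| = 6.865 VA.
Step 10 — Power factor: PF = P/|S| = 0.9812 (lagging).

(a) P = 6.737 W  (b) Q = 1.324 VAR  (c) S = 6.865 VA  (d) PF = 0.9812 (lagging)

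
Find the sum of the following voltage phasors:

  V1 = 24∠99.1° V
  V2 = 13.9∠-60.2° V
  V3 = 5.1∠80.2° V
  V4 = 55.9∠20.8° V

Step 1 — Convert each phasor to rectangular form:
  V1 = 24·(cos(99.1°) + j·sin(99.1°)) = -3.796 + j23.7 V
  V2 = 13.9·(cos(-60.2°) + j·sin(-60.2°)) = 6.908 - j12.06 V
  V3 = 5.1·(cos(80.2°) + j·sin(80.2°)) = 0.8681 + j5.026 V
  V4 = 55.9·(cos(20.8°) + j·sin(20.8°)) = 52.26 + j19.85 V
Step 2 — Sum components: V_total = 56.24 + j36.51 V.
Step 3 — Convert to polar: |V_total| = 67.05 V, ∠V_total = 33.0°.

V_total = 67.05∠33.0° V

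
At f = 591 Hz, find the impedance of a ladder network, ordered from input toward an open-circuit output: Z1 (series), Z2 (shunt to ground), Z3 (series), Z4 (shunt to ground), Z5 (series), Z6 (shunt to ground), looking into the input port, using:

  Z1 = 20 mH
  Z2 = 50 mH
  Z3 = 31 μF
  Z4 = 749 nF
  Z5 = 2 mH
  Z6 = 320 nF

Step 1 — Angular frequency: ω = 2π·f = 2π·591 = 3713 rad/s.
Step 2 — Component impedances:
  Z1: Z = jωL = j·3713·0.02 = 0 + j74.27 Ω
  Z2: Z = jωL = j·3713·0.05 = 0 + j185.7 Ω
  Z3: Z = 1/(jωC) = -j/(ω·C) = 0 - j8.687 Ω
  Z4: Z = 1/(jωC) = -j/(ω·C) = 0 - j359.5 Ω
  Z5: Z = jωL = j·3713·0.002 = 0 + j7.427 Ω
  Z6: Z = 1/(jωC) = -j/(ω·C) = 0 - j841.6 Ω
Step 3 — Ladder network (open output): work backward from the far end, alternating series and parallel combinations. Z_in = 0 + j724.1 Ω = 724.1∠90.0° Ω.

Z = 0 + j724.1 Ω = 724.1∠90.0° Ω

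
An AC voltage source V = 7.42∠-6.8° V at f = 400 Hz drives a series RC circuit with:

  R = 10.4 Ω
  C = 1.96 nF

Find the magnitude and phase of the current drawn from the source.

Step 1 — Angular frequency: ω = 2π·f = 2π·400 = 2513 rad/s.
Step 2 — Component impedances:
  R: Z = R = 10.4 Ω
  C: Z = 1/(jωC) = -j/(ω·C) = 0 - j2.03e+05 Ω
Step 3 — Series combination: Z_total = R + C = 10.4 - j2.03e+05 Ω = 2.03e+05∠-90.0° Ω.
Step 4 — Source phasor: V = 7.42∠-6.8° V = 7.368 - j0.8786 V.
Step 5 — Ohm's law: I = V / Z_total = (7.368 - j0.8786) / (10.4 - j2.03e+05) = 4.33e-06 + j3.629e-05 A.
Step 6 — Convert to polar: |I| = 3.655e-05 A, ∠I = 83.2°.

I = 3.655e-05∠83.2° A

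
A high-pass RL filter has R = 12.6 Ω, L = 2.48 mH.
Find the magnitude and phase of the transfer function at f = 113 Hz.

Step 1 — Angular frequency: ω = 2π·113 = 710 rad/s.
Step 2 — Transfer function: H(jω) = jωL/(R + jωL).
Step 3 — Numerator jωL = j·1.761; denominator R + jωL = 12.6 + j1.761.
Step 4 — H = 0.01915 + j0.1371.
Step 5 — Magnitude: |H| = 0.1384 (-17.2 dB); phase: φ = 82.0°.

|H| = 0.1384 (-17.2 dB), φ = 82.0°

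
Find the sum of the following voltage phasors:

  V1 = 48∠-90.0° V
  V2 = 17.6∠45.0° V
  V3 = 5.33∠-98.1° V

Step 1 — Convert each phasor to rectangular form:
  V1 = 48·(cos(-90.0°) + j·sin(-90.0°)) = 0 - j48 V
  V2 = 17.6·(cos(45.0°) + j·sin(45.0°)) = 12.45 + j12.45 V
  V3 = 5.33·(cos(-98.1°) + j·sin(-98.1°)) = -0.751 - j5.277 V
Step 2 — Sum components: V_total = 11.69 - j40.83 V.
Step 3 — Convert to polar: |V_total| = 42.47 V, ∠V_total = -74.0°.

V_total = 42.47∠-74.0° V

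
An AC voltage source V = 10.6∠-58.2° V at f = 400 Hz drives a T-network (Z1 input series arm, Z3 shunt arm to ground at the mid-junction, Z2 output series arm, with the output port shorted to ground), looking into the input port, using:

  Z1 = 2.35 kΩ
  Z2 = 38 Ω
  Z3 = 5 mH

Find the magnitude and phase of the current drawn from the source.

Step 1 — Angular frequency: ω = 2π·f = 2π·400 = 2513 rad/s.
Step 2 — Component impedances:
  Z1: Z = R = 2350 Ω
  Z2: Z = R = 38 Ω
  Z3: Z = jωL = j·2513·0.005 = 0 + j12.57 Ω
Step 3 — With the output port shorted to ground, the output series arm Z2 runs from the junction to ground; the shunt arm Z3 also runs from the junction to ground. They appear in parallel: Z3 || Z2 = 3.746 + j11.33 Ω.
Step 4 — Series with input arm Z1: Z_in = Z1 + (Z3 || Z2) = 2354 + j11.33 Ω = 2354∠0.3° Ω.
Step 5 — Source phasor: V = 10.6∠-58.2° V = 5.586 - j9.009 V.
Step 6 — Ohm's law: I = V / Z_total = (5.586 - j9.009) / (2354 + j11.33) = 0.002355 - j0.003839 A.
Step 7 — Convert to polar: |I| = 0.004503 A, ∠I = -58.5°.

I = 0.004503∠-58.5° A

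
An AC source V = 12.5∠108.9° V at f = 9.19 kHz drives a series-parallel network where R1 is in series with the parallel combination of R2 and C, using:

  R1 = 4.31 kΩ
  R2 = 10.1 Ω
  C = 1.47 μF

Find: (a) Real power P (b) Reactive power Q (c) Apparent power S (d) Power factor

Step 1 — Angular frequency: ω = 2π·f = 2π·9190 = 5.774e+04 rad/s.
Step 2 — Component impedances:
  R1: Z = R = 4310 Ω
  R2: Z = R = 10.1 Ω
  C: Z = 1/(jωC) = -j/(ω·C) = 0 - j11.78 Ω
Step 3 — Parallel branch: R2 || C = 1/(1/R2 + 1/C) = 5.821 - j4.991 Ω.
Step 4 — Series with R1: Z_total = R1 + (R2 || C) = 4316 - j4.991 Ω = 4316∠-0.1° Ω.
Step 5 — Source phasor: V = 12.5∠108.9° V = -4.049 + j11.83 V.
Step 6 — Current: I = V / Z = -0.0009413 + j0.002739 A = 0.002896∠109.0° A.
Step 7 — Complex power: S = V·I* = 0.0362 - j4.187e-05 VA.
Step 8 — Real power: P = Re(S) = 0.0362 W.
Step 9 — Reactive power: Q = Im(S) = -4.187e-05 VAR.
Step 10 — Apparent power: |S| = 0.0362 VA.
Step 11 — Power factor: PF = P/|S| = 1 (leading).

(a) P = 0.0362 W  (b) Q = -4.187e-05 VAR  (c) S = 0.0362 VA  (d) PF = 1 (leading)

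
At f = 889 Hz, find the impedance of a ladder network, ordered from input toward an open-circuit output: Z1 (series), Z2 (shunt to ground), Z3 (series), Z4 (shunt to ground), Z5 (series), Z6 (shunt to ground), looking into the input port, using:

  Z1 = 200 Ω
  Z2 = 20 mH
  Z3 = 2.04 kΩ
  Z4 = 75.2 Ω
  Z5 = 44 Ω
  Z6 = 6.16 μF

Step 1 — Angular frequency: ω = 2π·f = 2π·889 = 5586 rad/s.
Step 2 — Component impedances:
  Z1: Z = R = 200 Ω
  Z2: Z = jωL = j·5586·0.02 = 0 + j111.7 Ω
  Z3: Z = R = 2040 Ω
  Z4: Z = R = 75.2 Ω
  Z5: Z = R = 44 Ω
  Z6: Z = 1/(jωC) = -j/(ω·C) = 0 - j29.06 Ω
Step 3 — Ladder network (open output): work backward from the far end, alternating series and parallel combinations. Z_in = 206 + j111.4 Ω = 234.2∠28.4° Ω.

Z = 206 + j111.4 Ω = 234.2∠28.4° Ω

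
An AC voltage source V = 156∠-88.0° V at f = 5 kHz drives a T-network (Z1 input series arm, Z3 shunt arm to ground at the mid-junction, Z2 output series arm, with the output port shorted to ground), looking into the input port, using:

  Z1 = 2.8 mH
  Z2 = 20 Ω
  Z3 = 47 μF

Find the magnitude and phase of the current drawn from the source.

Step 1 — Angular frequency: ω = 2π·f = 2π·5000 = 3.142e+04 rad/s.
Step 2 — Component impedances:
  Z1: Z = jωL = j·3.142e+04·0.0028 = 0 + j87.96 Ω
  Z2: Z = R = 20 Ω
  Z3: Z = 1/(jωC) = -j/(ω·C) = 0 - j0.6773 Ω
Step 3 — With the output port shorted to ground, the output series arm Z2 runs from the junction to ground; the shunt arm Z3 also runs from the junction to ground. They appear in parallel: Z3 || Z2 = 0.02291 - j0.6765 Ω.
Step 4 — Series with input arm Z1: Z_in = Z1 + (Z3 || Z2) = 0.02291 + j87.29 Ω = 87.29∠90.0° Ω.
Step 5 — Source phasor: V = 156∠-88.0° V = 5.444 - j155.9 V.
Step 6 — Ohm's law: I = V / Z_total = (5.444 - j155.9) / (0.02291 + j87.29) = -1.786 - j0.06284 A.
Step 7 — Convert to polar: |I| = 1.787 A, ∠I = -178.0°.

I = 1.787∠-178.0° A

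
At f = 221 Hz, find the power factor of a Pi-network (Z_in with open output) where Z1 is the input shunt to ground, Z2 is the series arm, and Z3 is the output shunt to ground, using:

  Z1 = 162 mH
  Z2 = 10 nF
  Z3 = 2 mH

Step 1 — Angular frequency: ω = 2π·f = 2π·221 = 1389 rad/s.
Step 2 — Component impedances:
  Z1: Z = jωL = j·1389·0.162 = 0 + j225 Ω
  Z2: Z = 1/(jωC) = -j/(ω·C) = 0 - j7.202e+04 Ω
  Z3: Z = jωL = j·1389·0.002 = 0 + j2.777 Ω
Step 3 — With open output, the series arm Z2 and the output shunt Z3 appear in series to ground: Z2 + Z3 = 0 - j7.201e+04 Ω.
Step 4 — Parallel with input shunt Z1: Z_in = Z1 || (Z2 + Z3) = 0 + j225.7 Ω = 225.7∠90.0° Ω.
Step 5 — Power factor: PF = cos(φ) = Re(Z)/|Z| = -0/225.7 = -0.
Step 6 — Type: Im(Z) = 225.7 ⇒ lagging (phase φ = 90.0°).

PF = -0 (lagging, φ = 90.0°)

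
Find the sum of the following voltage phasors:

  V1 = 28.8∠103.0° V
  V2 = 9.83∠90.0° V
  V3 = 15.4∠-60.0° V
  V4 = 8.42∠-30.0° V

Step 1 — Convert each phasor to rectangular form:
  V1 = 28.8·(cos(103.0°) + j·sin(103.0°)) = -6.479 + j28.06 V
  V2 = 9.83·(cos(90.0°) + j·sin(90.0°)) = 0 + j9.83 V
  V3 = 15.4·(cos(-60.0°) + j·sin(-60.0°)) = 7.7 - j13.34 V
  V4 = 8.42·(cos(-30.0°) + j·sin(-30.0°)) = 7.292 - j4.21 V
Step 2 — Sum components: V_total = 8.513 + j20.35 V.
Step 3 — Convert to polar: |V_total| = 22.05 V, ∠V_total = 67.3°.

V_total = 22.05∠67.3° V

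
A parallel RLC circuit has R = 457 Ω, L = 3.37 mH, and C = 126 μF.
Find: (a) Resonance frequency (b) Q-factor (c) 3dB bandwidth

Step 1 — Resonance: ω₀ = 1/√(LC) = 1/√(0.00337·0.000126) = 1535 rad/s.
Step 2 — f₀ = ω₀/(2π) = 244.2 Hz.
Step 3 — Parallel Q: Q = R/(ω₀L) = 457/(1535·0.00337) = 88.37.
Step 4 — Bandwidth: Δω = ω₀/Q = 17.37 rad/s; BW = Δω/(2π) = 2.764 Hz.

(a) f₀ = 244.2 Hz  (b) Q = 88.37  (c) BW = 2.764 Hz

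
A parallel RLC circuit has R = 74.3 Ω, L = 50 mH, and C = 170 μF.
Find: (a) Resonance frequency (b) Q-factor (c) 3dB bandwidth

Step 1 — Resonance: ω₀ = 1/√(LC) = 1/√(0.05·0.00017) = 343 rad/s.
Step 2 — f₀ = ω₀/(2π) = 54.59 Hz.
Step 3 — Parallel Q: Q = R/(ω₀L) = 74.3/(343·0.05) = 4.332.
Step 4 — Bandwidth: Δω = ω₀/Q = 79.17 rad/s; BW = Δω/(2π) = 12.6 Hz.

(a) f₀ = 54.59 Hz  (b) Q = 4.332  (c) BW = 12.6 Hz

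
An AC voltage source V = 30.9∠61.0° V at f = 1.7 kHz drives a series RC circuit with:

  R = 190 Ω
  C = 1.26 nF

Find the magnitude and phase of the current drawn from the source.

Step 1 — Angular frequency: ω = 2π·f = 2π·1700 = 1.068e+04 rad/s.
Step 2 — Component impedances:
  R: Z = R = 190 Ω
  C: Z = 1/(jωC) = -j/(ω·C) = 0 - j7.43e+04 Ω
Step 3 — Series combination: Z_total = R + C = 190 - j7.43e+04 Ω = 7.43e+04∠-89.9° Ω.
Step 4 — Source phasor: V = 30.9∠61.0° V = 14.98 + j27.03 V.
Step 5 — Ohm's law: I = V / Z_total = (14.98 + j27.03) / (190 - j7.43e+04) = -0.0003632 + j0.0002025 A.
Step 6 — Convert to polar: |I| = 0.0004159 A, ∠I = 150.9°.

I = 0.0004159∠150.9° A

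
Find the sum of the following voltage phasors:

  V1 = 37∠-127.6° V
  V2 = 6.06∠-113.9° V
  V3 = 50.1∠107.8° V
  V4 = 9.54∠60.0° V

Step 1 — Convert each phasor to rectangular form:
  V1 = 37·(cos(-127.6°) + j·sin(-127.6°)) = -22.58 - j29.31 V
  V2 = 6.06·(cos(-113.9°) + j·sin(-113.9°)) = -2.455 - j5.54 V
  V3 = 50.1·(cos(107.8°) + j·sin(107.8°)) = -15.32 + j47.7 V
  V4 = 9.54·(cos(60.0°) + j·sin(60.0°)) = 4.77 + j8.262 V
Step 2 — Sum components: V_total = -35.58 + j21.11 V.
Step 3 — Convert to polar: |V_total| = 41.37 V, ∠V_total = 149.3°.

V_total = 41.37∠149.3° V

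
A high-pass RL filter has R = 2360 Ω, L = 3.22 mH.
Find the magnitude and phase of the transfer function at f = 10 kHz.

Step 1 — Angular frequency: ω = 2π·1e+04 = 6.283e+04 rad/s.
Step 2 — Transfer function: H(jω) = jωL/(R + jωL).
Step 3 — Numerator jωL = j·202.3; denominator R + jωL = 2360 + j202.3.
Step 4 — H = 0.007296 + j0.0851.
Step 5 — Magnitude: |H| = 0.08541 (-21.4 dB); phase: φ = 85.1°.

|H| = 0.08541 (-21.4 dB), φ = 85.1°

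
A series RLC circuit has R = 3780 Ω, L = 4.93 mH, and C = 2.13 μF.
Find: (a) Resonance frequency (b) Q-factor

Step 1 — Resonance condition Im(Z)=0 gives ω₀ = 1/√(LC).
Step 2 — ω₀ = 1/√(0.00493·2.13e-06) = 9759 rad/s.
Step 3 — f₀ = ω₀/(2π) = 1553 Hz.
Step 4 — Series Q: Q = ω₀L/R = 9759·0.00493/3780 = 0.01273.

(a) f₀ = 1553 Hz  (b) Q = 0.01273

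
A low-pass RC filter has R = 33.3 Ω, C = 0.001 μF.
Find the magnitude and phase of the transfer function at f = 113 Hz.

Step 1 — Angular frequency: ω = 2π·113 = 710 rad/s.
Step 2 — Transfer function: H(jω) = 1/(1 + jωRC).
Step 3 — Denominator: 1 + jωRC = 1 + j·710·33.3·1e-09 = 1 + j2.364e-05.
Step 4 — H = 1 - j2.364e-05.
Step 5 — Magnitude: |H| = 1 (-0.0 dB); phase: φ = -0.0°.

|H| = 1 (-0.0 dB), φ = -0.0°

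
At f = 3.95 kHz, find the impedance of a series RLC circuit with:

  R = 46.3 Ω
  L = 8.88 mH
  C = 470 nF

Step 1 — Angular frequency: ω = 2π·f = 2π·3950 = 2.482e+04 rad/s.
Step 2 — Component impedances:
  R: Z = R = 46.3 Ω
  L: Z = jωL = j·2.482e+04·0.00888 = 0 + j220.4 Ω
  C: Z = 1/(jωC) = -j/(ω·C) = 0 - j85.73 Ω
Step 3 — Series combination: Z_total = R + L + C = 46.3 + j134.7 Ω = 142.4∠71.0° Ω.

Z = 46.3 + j134.7 Ω = 142.4∠71.0° Ω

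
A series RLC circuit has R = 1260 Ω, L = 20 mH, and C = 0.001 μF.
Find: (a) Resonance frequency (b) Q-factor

Step 1 — Resonance condition Im(Z)=0 gives ω₀ = 1/√(LC).
Step 2 — ω₀ = 1/√(0.02·1e-09) = 2.236e+05 rad/s.
Step 3 — f₀ = ω₀/(2π) = 3.559e+04 Hz.
Step 4 — Series Q: Q = ω₀L/R = 2.236e+05·0.02/1260 = 3.549.

(a) f₀ = 3.559e+04 Hz  (b) Q = 3.549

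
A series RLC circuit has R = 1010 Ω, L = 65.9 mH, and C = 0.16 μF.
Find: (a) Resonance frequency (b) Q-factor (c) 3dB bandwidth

Step 1 — Resonance condition Im(Z)=0 gives ω₀ = 1/√(LC).
Step 2 — ω₀ = 1/√(0.0659·1.6e-07) = 9739 rad/s.
Step 3 — f₀ = ω₀/(2π) = 1550 Hz.
Step 4 — Series Q: Q = ω₀L/R = 9739·0.0659/1010 = 0.6354.
Step 5 — 3dB bandwidth: Δω = ω₀/Q = 1.533e+04 rad/s; BW = Δω/(2π) = 2439 Hz.

(a) f₀ = 1550 Hz  (b) Q = 0.6354  (c) BW = 2439 Hz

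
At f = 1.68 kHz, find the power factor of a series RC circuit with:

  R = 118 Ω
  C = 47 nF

Step 1 — Angular frequency: ω = 2π·f = 2π·1680 = 1.056e+04 rad/s.
Step 2 — Component impedances:
  R: Z = R = 118 Ω
  C: Z = 1/(jωC) = -j/(ω·C) = 0 - j2016 Ω
Step 3 — Series combination: Z_total = R + C = 118 - j2016 Ω = 2019∠-86.6° Ω.
Step 4 — Power factor: PF = cos(φ) = Re(Z)/|Z| = 118/2019 = 0.05844.
Step 5 — Type: Im(Z) = -2016 ⇒ leading (phase φ = -86.6°).

PF = 0.05844 (leading, φ = -86.6°)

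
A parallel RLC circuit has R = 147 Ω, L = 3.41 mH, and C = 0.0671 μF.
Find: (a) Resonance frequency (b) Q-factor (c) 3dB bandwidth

Step 1 — Resonance: ω₀ = 1/√(LC) = 1/√(0.00341·6.71e-08) = 6.611e+04 rad/s.
Step 2 — f₀ = ω₀/(2π) = 1.052e+04 Hz.
Step 3 — Parallel Q: Q = R/(ω₀L) = 147/(6.611e+04·0.00341) = 0.6521.
Step 4 — Bandwidth: Δω = ω₀/Q = 1.014e+05 rad/s; BW = Δω/(2π) = 1.614e+04 Hz.

(a) f₀ = 1.052e+04 Hz  (b) Q = 0.6521  (c) BW = 1.614e+04 Hz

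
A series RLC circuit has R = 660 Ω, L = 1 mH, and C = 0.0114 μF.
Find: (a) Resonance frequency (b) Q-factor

Step 1 — Resonance condition Im(Z)=0 gives ω₀ = 1/√(LC).
Step 2 — ω₀ = 1/√(0.001·1.14e-08) = 2.962e+05 rad/s.
Step 3 — f₀ = ω₀/(2π) = 4.714e+04 Hz.
Step 4 — Series Q: Q = ω₀L/R = 2.962e+05·0.001/660 = 0.4487.

(a) f₀ = 4.714e+04 Hz  (b) Q = 0.4487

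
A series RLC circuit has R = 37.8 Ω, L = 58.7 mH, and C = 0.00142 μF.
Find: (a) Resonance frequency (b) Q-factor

Step 1 — Resonance condition Im(Z)=0 gives ω₀ = 1/√(LC).
Step 2 — ω₀ = 1/√(0.0587·1.42e-09) = 1.095e+05 rad/s.
Step 3 — f₀ = ω₀/(2π) = 1.743e+04 Hz.
Step 4 — Series Q: Q = ω₀L/R = 1.095e+05·0.0587/37.8 = 170.1.

(a) f₀ = 1.743e+04 Hz  (b) Q = 170.1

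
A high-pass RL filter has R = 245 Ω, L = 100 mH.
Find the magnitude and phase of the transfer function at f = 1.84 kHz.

Step 1 — Angular frequency: ω = 2π·1840 = 1.156e+04 rad/s.
Step 2 — Transfer function: H(jω) = jωL/(R + jωL).
Step 3 — Numerator jωL = j·1156; denominator R + jωL = 245 + j1156.
Step 4 — H = 0.957 + j0.2028.
Step 5 — Magnitude: |H| = 0.9783 (-0.2 dB); phase: φ = 12.0°.

|H| = 0.9783 (-0.2 dB), φ = 12.0°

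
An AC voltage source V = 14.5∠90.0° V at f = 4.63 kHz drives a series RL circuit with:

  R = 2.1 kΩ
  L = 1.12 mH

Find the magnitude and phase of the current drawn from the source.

Step 1 — Angular frequency: ω = 2π·f = 2π·4630 = 2.909e+04 rad/s.
Step 2 — Component impedances:
  R: Z = R = 2100 Ω
  L: Z = jωL = j·2.909e+04·0.00112 = 0 + j32.58 Ω
Step 3 — Series combination: Z_total = R + L = 2100 + j32.58 Ω = 2100∠0.9° Ω.
Step 4 — Source phasor: V = 14.5∠90.0° V = 0 + j14.5 V.
Step 5 — Ohm's law: I = V / Z_total = (0 + j14.5) / (2100 + j32.58) = 0.0001071 + j0.006903 A.
Step 6 — Convert to polar: |I| = 0.006904 A, ∠I = 89.1°.

I = 0.006904∠89.1° A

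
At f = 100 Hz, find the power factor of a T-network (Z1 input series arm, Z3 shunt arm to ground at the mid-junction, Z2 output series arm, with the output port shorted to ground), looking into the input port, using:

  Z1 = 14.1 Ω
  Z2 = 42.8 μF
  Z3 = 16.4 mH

Step 1 — Angular frequency: ω = 2π·f = 2π·100 = 628.3 rad/s.
Step 2 — Component impedances:
  Z1: Z = R = 14.1 Ω
  Z2: Z = 1/(jωC) = -j/(ω·C) = 0 - j37.19 Ω
  Z3: Z = jωL = j·628.3·0.0164 = 0 + j10.3 Ω
Step 3 — With the output port shorted to ground, the output series arm Z2 runs from the junction to ground; the shunt arm Z3 also runs from the junction to ground. They appear in parallel: Z3 || Z2 = 0 + j14.25 Ω.
Step 4 — Series with input arm Z1: Z_in = Z1 + (Z3 || Z2) = 14.1 + j14.25 Ω = 20.05∠45.3° Ω.
Step 5 — Power factor: PF = cos(φ) = Re(Z)/|Z| = 14.1/20.05 = 0.7032.
Step 6 — Type: Im(Z) = 14.25 ⇒ lagging (phase φ = 45.3°).

PF = 0.7032 (lagging, φ = 45.3°)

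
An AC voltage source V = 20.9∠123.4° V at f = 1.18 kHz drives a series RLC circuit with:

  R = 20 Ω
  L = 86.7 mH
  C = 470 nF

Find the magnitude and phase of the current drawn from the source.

Step 1 — Angular frequency: ω = 2π·f = 2π·1180 = 7414 rad/s.
Step 2 — Component impedances:
  R: Z = R = 20 Ω
  L: Z = jωL = j·7414·0.0867 = 0 + j642.8 Ω
  C: Z = 1/(jωC) = -j/(ω·C) = 0 - j287 Ω
Step 3 — Series combination: Z_total = R + L + C = 20 + j355.8 Ω = 356.4∠86.8° Ω.
Step 4 — Source phasor: V = 20.9∠123.4° V = -11.51 + j17.45 V.
Step 5 — Ohm's law: I = V / Z_total = (-11.51 + j17.45) / (20 + j355.8) = 0.04707 + j0.03498 A.
Step 6 — Convert to polar: |I| = 0.05864 A, ∠I = 36.6°.

I = 0.05864∠36.6° A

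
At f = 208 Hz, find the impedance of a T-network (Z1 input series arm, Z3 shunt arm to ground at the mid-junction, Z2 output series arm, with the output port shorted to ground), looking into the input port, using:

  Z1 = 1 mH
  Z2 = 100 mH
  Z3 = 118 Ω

Step 1 — Angular frequency: ω = 2π·f = 2π·208 = 1307 rad/s.
Step 2 — Component impedances:
  Z1: Z = jωL = j·1307·0.001 = 0 + j1.307 Ω
  Z2: Z = jωL = j·1307·0.1 = 0 + j130.7 Ω
  Z3: Z = R = 118 Ω
Step 3 — With the output port shorted to ground, the output series arm Z2 runs from the junction to ground; the shunt arm Z3 also runs from the junction to ground. They appear in parallel: Z3 || Z2 = 65.01 + j58.69 Ω.
Step 4 — Series with input arm Z1: Z_in = Z1 + (Z3 || Z2) = 65.01 + j60 Ω = 88.46∠42.7° Ω.

Z = 65.01 + j60 Ω = 88.46∠42.7° Ω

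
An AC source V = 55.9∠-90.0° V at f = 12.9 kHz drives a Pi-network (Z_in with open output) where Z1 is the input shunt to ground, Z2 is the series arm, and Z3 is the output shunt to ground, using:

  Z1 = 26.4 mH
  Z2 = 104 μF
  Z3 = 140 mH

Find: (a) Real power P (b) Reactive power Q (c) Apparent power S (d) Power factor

Step 1 — Angular frequency: ω = 2π·f = 2π·1.29e+04 = 8.105e+04 rad/s.
Step 2 — Component impedances:
  Z1: Z = jωL = j·8.105e+04·0.0264 = 0 + j2140 Ω
  Z2: Z = 1/(jωC) = -j/(ω·C) = 0 - j0.1186 Ω
  Z3: Z = jωL = j·8.105e+04·0.14 = 0 + j1.135e+04 Ω
Step 3 — With open output, the series arm Z2 and the output shunt Z3 appear in series to ground: Z2 + Z3 = 0 + j1.135e+04 Ω.
Step 4 — Parallel with input shunt Z1: Z_in = Z1 || (Z2 + Z3) = 0 + j1800 Ω = 1800∠90.0° Ω.
Step 5 — Source phasor: V = 55.9∠-90.0° V = 0 - j55.9 V.
Step 6 — Current: I = V / Z = -0.03105 A = 0.03105∠-180.0° A.
Step 7 — Complex power: S = V·I* = 0 + j1.736 VA.
Step 8 — Real power: P = Re(S) = 0 W.
Step 9 — Reactive power: Q = Im(S) = 1.736 VAR.
Step 10 — Apparent power: |S| = 1.736 VA.
Step 11 — Power factor: PF = P/|S| = 0 (lagging).

(a) P = 0 W  (b) Q = 1.736 VAR  (c) S = 1.736 VA  (d) PF = 0 (lagging)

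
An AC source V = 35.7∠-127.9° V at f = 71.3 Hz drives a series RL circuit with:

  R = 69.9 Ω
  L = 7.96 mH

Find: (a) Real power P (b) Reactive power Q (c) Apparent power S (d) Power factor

Step 1 — Angular frequency: ω = 2π·f = 2π·71.3 = 448 rad/s.
Step 2 — Component impedances:
  R: Z = R = 69.9 Ω
  L: Z = jωL = j·448·0.00796 = 0 + j3.566 Ω
Step 3 — Series combination: Z_total = R + L = 69.9 + j3.566 Ω = 69.99∠2.9° Ω.
Step 4 — Source phasor: V = 35.7∠-127.9° V = -21.93 - j28.17 V.
Step 5 — Current: I = V / Z = -0.3334 - j0.386 A = 0.5101∠-130.8° A.
Step 6 — Complex power: S = V·I* = 18.19 + j0.9278 VA.
Step 7 — Real power: P = Re(S) = 18.19 W.
Step 8 — Reactive power: Q = Im(S) = 0.9278 VAR.
Step 9 — Apparent power: |S| = 18.21 VA.
Step 10 — Power factor: PF = P/|S| = 0.9987 (lagging).

(a) P = 18.19 W  (b) Q = 0.9278 VAR  (c) S = 18.21 VA  (d) PF = 0.9987 (lagging)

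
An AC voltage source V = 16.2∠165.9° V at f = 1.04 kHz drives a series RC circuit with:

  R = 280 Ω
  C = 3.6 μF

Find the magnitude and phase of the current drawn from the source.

Step 1 — Angular frequency: ω = 2π·f = 2π·1040 = 6535 rad/s.
Step 2 — Component impedances:
  R: Z = R = 280 Ω
  C: Z = 1/(jωC) = -j/(ω·C) = 0 - j42.51 Ω
Step 3 — Series combination: Z_total = R + C = 280 - j42.51 Ω = 283.2∠-8.6° Ω.
Step 4 — Source phasor: V = 16.2∠165.9° V = -15.71 + j3.947 V.
Step 5 — Ohm's law: I = V / Z_total = (-15.71 + j3.947) / (280 - j42.51) = -0.05694 + j0.00545 A.
Step 6 — Convert to polar: |I| = 0.0572 A, ∠I = 174.5°.

I = 0.0572∠174.5° A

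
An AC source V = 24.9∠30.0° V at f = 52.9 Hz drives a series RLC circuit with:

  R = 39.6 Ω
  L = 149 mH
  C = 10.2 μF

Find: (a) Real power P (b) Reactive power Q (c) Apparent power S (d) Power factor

Step 1 — Angular frequency: ω = 2π·f = 2π·52.9 = 332.4 rad/s.
Step 2 — Component impedances:
  R: Z = R = 39.6 Ω
  L: Z = jωL = j·332.4·0.149 = 0 + j49.52 Ω
  C: Z = 1/(jωC) = -j/(ω·C) = 0 - j295 Ω
Step 3 — Series combination: Z_total = R + L + C = 39.6 - j245.4 Ω = 248.6∠-80.8° Ω.
Step 4 — Source phasor: V = 24.9∠30.0° V = 21.56 + j12.45 V.
Step 5 — Current: I = V / Z = -0.03562 + j0.09361 A = 0.1002∠110.8° A.
Step 6 — Complex power: S = V·I* = 0.3972 - j2.462 VA.
Step 7 — Real power: P = Re(S) = 0.3972 W.
Step 8 — Reactive power: Q = Im(S) = -2.462 VAR.
Step 9 — Apparent power: |S| = 2.494 VA.
Step 10 — Power factor: PF = P/|S| = 0.1593 (leading).

(a) P = 0.3972 W  (b) Q = -2.462 VAR  (c) S = 2.494 VA  (d) PF = 0.1593 (leading)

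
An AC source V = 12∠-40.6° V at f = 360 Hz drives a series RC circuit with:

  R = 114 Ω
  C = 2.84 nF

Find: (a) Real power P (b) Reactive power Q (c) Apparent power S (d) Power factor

Step 1 — Angular frequency: ω = 2π·f = 2π·360 = 2262 rad/s.
Step 2 — Component impedances:
  R: Z = R = 114 Ω
  C: Z = 1/(jωC) = -j/(ω·C) = 0 - j1.557e+05 Ω
Step 3 — Series combination: Z_total = R + C = 114 - j1.557e+05 Ω = 1.557e+05∠-90.0° Ω.
Step 4 — Source phasor: V = 12∠-40.6° V = 9.111 - j7.809 V.
Step 5 — Current: I = V / Z = 5.021e-05 + j5.849e-05 A = 7.709e-05∠49.4° A.
Step 6 — Complex power: S = V·I* = 6.774e-07 - j0.000925 VA.
Step 7 — Real power: P = Re(S) = 6.774e-07 W.
Step 8 — Reactive power: Q = Im(S) = -0.000925 VAR.
Step 9 — Apparent power: |S| = 0.000925 VA.
Step 10 — Power factor: PF = P/|S| = 0.0007323 (leading).

(a) P = 6.774e-07 W  (b) Q = -0.000925 VAR  (c) S = 0.000925 VA  (d) PF = 0.0007323 (leading)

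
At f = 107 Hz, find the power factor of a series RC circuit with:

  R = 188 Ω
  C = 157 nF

Step 1 — Angular frequency: ω = 2π·f = 2π·107 = 672.3 rad/s.
Step 2 — Component impedances:
  R: Z = R = 188 Ω
  C: Z = 1/(jωC) = -j/(ω·C) = 0 - j9474 Ω
Step 3 — Series combination: Z_total = R + C = 188 - j9474 Ω = 9476∠-88.9° Ω.
Step 4 — Power factor: PF = cos(φ) = Re(Z)/|Z| = 188/9476 = 0.01984.
Step 5 — Type: Im(Z) = -9474 ⇒ leading (phase φ = -88.9°).

PF = 0.01984 (leading, φ = -88.9°)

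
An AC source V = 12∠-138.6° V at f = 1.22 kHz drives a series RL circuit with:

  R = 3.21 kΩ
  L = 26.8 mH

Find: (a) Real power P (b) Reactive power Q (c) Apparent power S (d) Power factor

Step 1 — Angular frequency: ω = 2π·f = 2π·1220 = 7665 rad/s.
Step 2 — Component impedances:
  R: Z = R = 3210 Ω
  L: Z = jωL = j·7665·0.0268 = 0 + j205.4 Ω
Step 3 — Series combination: Z_total = R + L = 3210 + j205.4 Ω = 3217∠3.7° Ω.
Step 4 — Source phasor: V = 12∠-138.6° V = -9.001 - j7.936 V.
Step 5 — Current: I = V / Z = -0.00295 - j0.002283 A = 0.003731∠-142.3° A.
Step 6 — Complex power: S = V·I* = 0.04468 + j0.002859 VA.
Step 7 — Real power: P = Re(S) = 0.04468 W.
Step 8 — Reactive power: Q = Im(S) = 0.002859 VAR.
Step 9 — Apparent power: |S| = 0.04477 VA.
Step 10 — Power factor: PF = P/|S| = 0.998 (lagging).

(a) P = 0.04468 W  (b) Q = 0.002859 VAR  (c) S = 0.04477 VA  (d) PF = 0.998 (lagging)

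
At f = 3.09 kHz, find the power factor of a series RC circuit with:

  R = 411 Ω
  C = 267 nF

Step 1 — Angular frequency: ω = 2π·f = 2π·3090 = 1.942e+04 rad/s.
Step 2 — Component impedances:
  R: Z = R = 411 Ω
  C: Z = 1/(jωC) = -j/(ω·C) = 0 - j192.9 Ω
Step 3 — Series combination: Z_total = R + C = 411 - j192.9 Ω = 454∠-25.1° Ω.
Step 4 — Power factor: PF = cos(φ) = Re(Z)/|Z| = 411/454.02 = 0.9052.
Step 5 — Type: Im(Z) = -192.9 ⇒ leading (phase φ = -25.1°).

PF = 0.9052 (leading, φ = -25.1°)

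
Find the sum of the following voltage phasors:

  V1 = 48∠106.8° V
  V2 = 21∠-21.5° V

Step 1 — Convert each phasor to rectangular form:
  V1 = 48·(cos(106.8°) + j·sin(106.8°)) = -13.87 + j45.95 V
  V2 = 21·(cos(-21.5°) + j·sin(-21.5°)) = 19.54 - j7.697 V
Step 2 — Sum components: V_total = 5.665 + j38.25 V.
Step 3 — Convert to polar: |V_total| = 38.67 V, ∠V_total = 81.6°.

V_total = 38.67∠81.6° V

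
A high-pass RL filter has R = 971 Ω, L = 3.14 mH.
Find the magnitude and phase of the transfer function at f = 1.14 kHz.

Step 1 — Angular frequency: ω = 2π·1140 = 7163 rad/s.
Step 2 — Transfer function: H(jω) = jωL/(R + jωL).
Step 3 — Numerator jωL = j·22.49; denominator R + jωL = 971 + j22.49.
Step 4 — H = 0.0005362 + j0.02315.
Step 5 — Magnitude: |H| = 0.02316 (-32.7 dB); phase: φ = 88.7°.

|H| = 0.02316 (-32.7 dB), φ = 88.7°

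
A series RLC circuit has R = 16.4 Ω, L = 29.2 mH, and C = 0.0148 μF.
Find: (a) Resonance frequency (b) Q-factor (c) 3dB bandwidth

Step 1 — Resonance: ω₀ = 1/√(LC) = 1/√(0.0292·1.48e-08) = 4.81e+04 rad/s.
Step 2 — f₀ = ω₀/(2π) = 7656 Hz.
Step 3 — Series Q: Q = ω₀L/R = 4.81e+04·0.0292/16.4 = 85.65.
Step 4 — Bandwidth: Δω = ω₀/Q = 561.6 rad/s; BW = Δω/(2π) = 89.39 Hz.

(a) f₀ = 7656 Hz  (b) Q = 85.65  (c) BW = 89.39 Hz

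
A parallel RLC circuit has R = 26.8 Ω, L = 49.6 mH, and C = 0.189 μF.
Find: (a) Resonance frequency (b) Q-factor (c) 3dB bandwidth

Step 1 — Resonance: ω₀ = 1/√(LC) = 1/√(0.0496·1.89e-07) = 1.033e+04 rad/s.
Step 2 — f₀ = ω₀/(2π) = 1644 Hz.
Step 3 — Parallel Q: Q = R/(ω₀L) = 26.8/(1.033e+04·0.0496) = 0.05231.
Step 4 — Bandwidth: Δω = ω₀/Q = 1.974e+05 rad/s; BW = Δω/(2π) = 3.142e+04 Hz.

(a) f₀ = 1644 Hz  (b) Q = 0.05231  (c) BW = 3.142e+04 Hz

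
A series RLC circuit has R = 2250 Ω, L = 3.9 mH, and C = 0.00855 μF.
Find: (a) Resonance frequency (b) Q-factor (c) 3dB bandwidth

Step 1 — Resonance condition Im(Z)=0 gives ω₀ = 1/√(LC).
Step 2 — ω₀ = 1/√(0.0039·8.55e-09) = 1.732e+05 rad/s.
Step 3 — f₀ = ω₀/(2π) = 2.756e+04 Hz.
Step 4 — Series Q: Q = ω₀L/R = 1.732e+05·0.0039/2250 = 0.3002.
Step 5 — 3dB bandwidth: Δω = ω₀/Q = 5.769e+05 rad/s; BW = Δω/(2π) = 9.182e+04 Hz.

(a) f₀ = 2.756e+04 Hz  (b) Q = 0.3002  (c) BW = 9.182e+04 Hz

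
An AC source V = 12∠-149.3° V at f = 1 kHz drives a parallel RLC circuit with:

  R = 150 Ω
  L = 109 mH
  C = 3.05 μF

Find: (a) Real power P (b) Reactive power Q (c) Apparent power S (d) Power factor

Step 1 — Angular frequency: ω = 2π·f = 2π·1000 = 6283 rad/s.
Step 2 — Component impedances:
  R: Z = R = 150 Ω
  L: Z = jωL = j·6283·0.109 = 0 + j684.9 Ω
  C: Z = 1/(jωC) = -j/(ω·C) = 0 - j52.18 Ω
Step 3 — Parallel combination: 1/Z_total = 1/R + 1/L + 1/C; Z_total = 18.63 - j49.47 Ω = 52.86∠-69.4° Ω.
Step 4 — Source phasor: V = 12∠-149.3° V = -10.32 - j6.127 V.
Step 5 — Current: I = V / Z = 0.03967 - j0.2235 A = 0.227∠-79.9° A.
Step 6 — Complex power: S = V·I* = 0.96 - j2.549 VA.
Step 7 — Real power: P = Re(S) = 0.96 W.
Step 8 — Reactive power: Q = Im(S) = -2.549 VAR.
Step 9 — Apparent power: |S| = 2.724 VA.
Step 10 — Power factor: PF = P/|S| = 0.3524 (leading).

(a) P = 0.96 W  (b) Q = -2.549 VAR  (c) S = 2.724 VA  (d) PF = 0.3524 (leading)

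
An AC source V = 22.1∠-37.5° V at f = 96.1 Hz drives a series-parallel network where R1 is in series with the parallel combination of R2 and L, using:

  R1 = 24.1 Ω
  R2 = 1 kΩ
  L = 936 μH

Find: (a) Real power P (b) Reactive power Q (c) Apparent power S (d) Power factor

Step 1 — Angular frequency: ω = 2π·f = 2π·96.1 = 603.8 rad/s.
Step 2 — Component impedances:
  R1: Z = R = 24.1 Ω
  R2: Z = R = 1000 Ω
  L: Z = jωL = j·603.8·0.000936 = 0 + j0.5652 Ω
Step 3 — Parallel branch: R2 || L = 1/(1/R2 + 1/L) = 0.0003194 + j0.5652 Ω.
Step 4 — Series with R1: Z_total = R1 + (R2 || L) = 24.1 + j0.5652 Ω = 24.11∠1.3° Ω.
Step 5 — Source phasor: V = 22.1∠-37.5° V = 17.53 - j13.45 V.
Step 6 — Current: I = V / Z = 0.714 - j0.575 A = 0.9167∠-38.8° A.
Step 7 — Complex power: S = V·I* = 20.25 + j0.475 VA.
Step 8 — Real power: P = Re(S) = 20.25 W.
Step 9 — Reactive power: Q = Im(S) = 0.475 VAR.
Step 10 — Apparent power: |S| = 20.26 VA.
Step 11 — Power factor: PF = P/|S| = 0.9997 (lagging).

(a) P = 20.25 W  (b) Q = 0.475 VAR  (c) S = 20.26 VA  (d) PF = 0.9997 (lagging)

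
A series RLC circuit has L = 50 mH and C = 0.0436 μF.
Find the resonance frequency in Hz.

Step 1 — Resonance condition Im(Z)=0 gives ω₀ = 1/√(LC).
Step 2 — ω₀ = 1/√(0.05·4.36e-08) = 2.142e+04 rad/s.
Step 3 — f₀ = ω₀/(2π) = 3409 Hz.

f₀ = 3409 Hz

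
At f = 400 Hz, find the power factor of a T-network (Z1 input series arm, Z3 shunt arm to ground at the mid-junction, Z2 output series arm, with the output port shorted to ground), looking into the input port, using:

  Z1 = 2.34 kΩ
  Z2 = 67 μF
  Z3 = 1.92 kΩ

Step 1 — Angular frequency: ω = 2π·f = 2π·400 = 2513 rad/s.
Step 2 — Component impedances:
  Z1: Z = R = 2340 Ω
  Z2: Z = 1/(jωC) = -j/(ω·C) = 0 - j5.939 Ω
  Z3: Z = R = 1920 Ω
Step 3 — With the output port shorted to ground, the output series arm Z2 runs from the junction to ground; the shunt arm Z3 also runs from the junction to ground. They appear in parallel: Z3 || Z2 = 0.01837 - j5.939 Ω.
Step 4 — Series with input arm Z1: Z_in = Z1 + (Z3 || Z2) = 2340 - j5.939 Ω = 2340∠-0.1° Ω.
Step 5 — Power factor: PF = cos(φ) = Re(Z)/|Z| = 2340/2340 = 1.
Step 6 — Type: Im(Z) = -5.939 ⇒ leading (phase φ = -0.1°).

PF = 1 (leading, φ = -0.1°)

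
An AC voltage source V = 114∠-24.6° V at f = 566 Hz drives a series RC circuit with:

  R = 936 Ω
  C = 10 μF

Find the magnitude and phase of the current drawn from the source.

Step 1 — Angular frequency: ω = 2π·f = 2π·566 = 3556 rad/s.
Step 2 — Component impedances:
  R: Z = R = 936 Ω
  C: Z = 1/(jωC) = -j/(ω·C) = 0 - j28.12 Ω
Step 3 — Series combination: Z_total = R + C = 936 - j28.12 Ω = 936.4∠-1.7° Ω.
Step 4 — Source phasor: V = 114∠-24.6° V = 103.7 - j47.46 V.
Step 5 — Ohm's law: I = V / Z_total = (103.7 - j47.46) / (936 - j28.12) = 0.1122 - j0.04733 A.
Step 6 — Convert to polar: |I| = 0.1217 A, ∠I = -22.9°.

I = 0.1217∠-22.9° A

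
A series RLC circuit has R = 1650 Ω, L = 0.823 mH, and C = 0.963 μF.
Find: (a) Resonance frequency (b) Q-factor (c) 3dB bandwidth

Step 1 — Resonance condition Im(Z)=0 gives ω₀ = 1/√(LC).
Step 2 — ω₀ = 1/√(0.000823·9.63e-07) = 3.552e+04 rad/s.
Step 3 — f₀ = ω₀/(2π) = 5653 Hz.
Step 4 — Series Q: Q = ω₀L/R = 3.552e+04·0.000823/1650 = 0.01772.
Step 5 — 3dB bandwidth: Δω = ω₀/Q = 2.005e+06 rad/s; BW = Δω/(2π) = 3.191e+05 Hz.

(a) f₀ = 5653 Hz  (b) Q = 0.01772  (c) BW = 3.191e+05 Hz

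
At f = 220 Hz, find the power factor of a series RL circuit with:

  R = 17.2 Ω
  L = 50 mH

Step 1 — Angular frequency: ω = 2π·f = 2π·220 = 1382 rad/s.
Step 2 — Component impedances:
  R: Z = R = 17.2 Ω
  L: Z = jωL = j·1382·0.05 = 0 + j69.12 Ω
Step 3 — Series combination: Z_total = R + L = 17.2 + j69.12 Ω = 71.22∠76.0° Ω.
Step 4 — Power factor: PF = cos(φ) = Re(Z)/|Z| = 17.2/71.22 = 0.2415.
Step 5 — Type: Im(Z) = 69.12 ⇒ lagging (phase φ = 76.0°).

PF = 0.2415 (lagging, φ = 76.0°)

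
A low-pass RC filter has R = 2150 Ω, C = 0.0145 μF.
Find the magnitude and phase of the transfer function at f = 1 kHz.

Step 1 — Angular frequency: ω = 2π·1000 = 6283 rad/s.
Step 2 — Transfer function: H(jω) = 1/(1 + jωRC).
Step 3 — Denominator: 1 + jωRC = 1 + j·6283·2150·1.45e-08 = 1 + j0.1959.
Step 4 — H = 0.963 - j0.1886.
Step 5 — Magnitude: |H| = 0.9814 (-0.2 dB); phase: φ = -11.1°.

|H| = 0.9814 (-0.2 dB), φ = -11.1°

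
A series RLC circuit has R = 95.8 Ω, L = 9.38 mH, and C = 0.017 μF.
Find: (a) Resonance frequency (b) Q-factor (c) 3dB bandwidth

Step 1 — Resonance: ω₀ = 1/√(LC) = 1/√(0.00938·1.7e-08) = 7.919e+04 rad/s.
Step 2 — f₀ = ω₀/(2π) = 1.26e+04 Hz.
Step 3 — Series Q: Q = ω₀L/R = 7.919e+04·0.00938/95.8 = 7.754.
Step 4 — Bandwidth: Δω = ω₀/Q = 1.021e+04 rad/s; BW = Δω/(2π) = 1625 Hz.

(a) f₀ = 1.26e+04 Hz  (b) Q = 7.754  (c) BW = 1625 Hz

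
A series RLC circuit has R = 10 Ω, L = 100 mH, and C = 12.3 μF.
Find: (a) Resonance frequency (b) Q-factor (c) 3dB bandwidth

Step 1 — Resonance: ω₀ = 1/√(LC) = 1/√(0.1·1.23e-05) = 901.7 rad/s.
Step 2 — f₀ = ω₀/(2π) = 143.5 Hz.
Step 3 — Series Q: Q = ω₀L/R = 901.7·0.1/10 = 9.017.
Step 4 — Bandwidth: Δω = ω₀/Q = 100 rad/s; BW = Δω/(2π) = 15.92 Hz.

(a) f₀ = 143.5 Hz  (b) Q = 9.017  (c) BW = 15.92 Hz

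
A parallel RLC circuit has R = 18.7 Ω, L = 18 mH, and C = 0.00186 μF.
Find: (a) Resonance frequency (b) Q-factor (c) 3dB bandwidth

Step 1 — Resonance: ω₀ = 1/√(LC) = 1/√(0.018·1.86e-09) = 1.728e+05 rad/s.
Step 2 — f₀ = ω₀/(2π) = 2.751e+04 Hz.
Step 3 — Parallel Q: Q = R/(ω₀L) = 18.7/(1.728e+05·0.018) = 0.006011.
Step 4 — Bandwidth: Δω = ω₀/Q = 2.875e+07 rad/s; BW = Δω/(2π) = 4.576e+06 Hz.

(a) f₀ = 2.751e+04 Hz  (b) Q = 0.006011  (c) BW = 4.576e+06 Hz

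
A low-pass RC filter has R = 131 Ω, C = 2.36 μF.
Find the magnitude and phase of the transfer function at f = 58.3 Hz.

Step 1 — Angular frequency: ω = 2π·58.3 = 366.3 rad/s.
Step 2 — Transfer function: H(jω) = 1/(1 + jωRC).
Step 3 — Denominator: 1 + jωRC = 1 + j·366.3·131·2.36e-06 = 1 + j0.1132.
Step 4 — H = 0.9873 - j0.1118.
Step 5 — Magnitude: |H| = 0.9936 (-0.1 dB); phase: φ = -6.5°.

|H| = 0.9936 (-0.1 dB), φ = -6.5°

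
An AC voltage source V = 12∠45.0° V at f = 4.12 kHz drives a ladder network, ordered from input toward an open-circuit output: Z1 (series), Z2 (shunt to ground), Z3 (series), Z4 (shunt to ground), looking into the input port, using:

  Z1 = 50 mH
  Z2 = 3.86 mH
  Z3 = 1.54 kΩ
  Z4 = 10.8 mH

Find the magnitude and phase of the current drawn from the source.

Step 1 — Angular frequency: ω = 2π·f = 2π·4120 = 2.589e+04 rad/s.
Step 2 — Component impedances:
  Z1: Z = jωL = j·2.589e+04·0.05 = 0 + j1294 Ω
  Z2: Z = jωL = j·2.589e+04·0.00386 = 0 + j99.92 Ω
  Z3: Z = R = 1540 Ω
  Z4: Z = jωL = j·2.589e+04·0.0108 = 0 + j279.6 Ω
Step 3 — Ladder network (open output): work backward from the far end, alternating series and parallel combinations. Z_in = 6.112 + j1393 Ω = 1393∠89.7° Ω.
Step 4 — Source phasor: V = 12∠45.0° V = 8.485 + j8.485 V.
Step 5 — Ohm's law: I = V / Z_total = (8.485 + j8.485) / (6.112 + j1393) = 0.006119 - j0.006066 A.
Step 6 — Convert to polar: |I| = 0.008616 A, ∠I = -44.7°.

I = 0.008616∠-44.7° A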